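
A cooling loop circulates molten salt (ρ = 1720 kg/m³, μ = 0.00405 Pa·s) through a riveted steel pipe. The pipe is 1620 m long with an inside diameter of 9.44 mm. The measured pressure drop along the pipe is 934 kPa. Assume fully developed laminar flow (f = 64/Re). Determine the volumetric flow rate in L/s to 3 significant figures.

For laminar flow, f = 64/Re with Re = ρVD/μ, so Darcy-Weisbach reduces to ΔP = 32μLV/D². Solving for V: V = ΔP·D²/(32μL) = 9.34e+05·(0.00944)²/(32·0.00405·1620) = 0.3964 m/s.
Check: Re = ρVD/μ = 1720·0.3964·0.00944/0.00405 = 1589 < 2300, so the laminar assumption holds.
Q = V·A = 0.3964·(π/4·0.00944²) = 2.775e-05 m³/s = 0.0277 L/s.

Q ≈ 0.0277 L/s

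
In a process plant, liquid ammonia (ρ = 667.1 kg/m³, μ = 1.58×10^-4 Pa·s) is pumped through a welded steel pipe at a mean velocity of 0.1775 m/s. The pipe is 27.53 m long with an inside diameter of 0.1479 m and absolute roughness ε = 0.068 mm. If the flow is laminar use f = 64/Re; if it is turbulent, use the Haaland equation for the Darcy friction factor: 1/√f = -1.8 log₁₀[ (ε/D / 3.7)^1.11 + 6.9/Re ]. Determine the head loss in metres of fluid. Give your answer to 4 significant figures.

h_f ≈ 0.005869 m

Reynolds number Re = ρVD/μ = 667.1 · 0.1775 · 0.1479 / 0.000158 = 1.108e+05.
Re > 4000 → turbulent. Relative roughness ε/D = 6.8e-05/0.1479 = 0.00046. Haaland: 1/√f = -1.8 log₁₀[(0.00046/3.7)^1.11 + 6.9/1.108e+05] = -1.8 log₁₀[4.62e-05 + 6.23e-05] = 7.137, so f = 0.01963.
Darcy-Weisbach: ΔP = f(L/D)(ρV²/2) = 0.01963·(27.53/0.1479)·(667.1·0.1775²/2) = 0.01963·186.1·10.51 = 38.41 Pa.
Head loss h_f = ΔP/(ρg) = 38.41/(667.1·9.81) = 0.005869 m.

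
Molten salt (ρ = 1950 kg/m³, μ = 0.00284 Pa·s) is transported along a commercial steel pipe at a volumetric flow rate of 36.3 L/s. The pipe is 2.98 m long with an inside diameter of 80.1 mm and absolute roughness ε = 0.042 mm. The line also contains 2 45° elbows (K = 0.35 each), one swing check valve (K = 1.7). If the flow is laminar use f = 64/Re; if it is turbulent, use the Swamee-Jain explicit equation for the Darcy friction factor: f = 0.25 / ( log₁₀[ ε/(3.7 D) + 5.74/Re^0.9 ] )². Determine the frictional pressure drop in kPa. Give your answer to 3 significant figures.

ΔP ≈ 156 kPa

Q = 36.3 L/s = 36.3/1000 = 0.0363 m³/s.
Cross-sectional area A = πD²/4 = π(0.0801)²/4 = 0.005039 m²; mean velocity V = Q/A = 0.0363/0.005039 = 7.204 m/s.
Reynolds number Re = ρVD/μ = 1950 · 7.204 · 0.0801 / 0.00284 = 3.962e+05.
Re > 4000 → turbulent. Relative roughness ε/D = 4.2e-05/0.0801 = 0.000524. Swamee-Jain: f = 0.25/(log₁₀[0.000524/3.7 + 5.74/3.962e+05^0.9])² = 0.25/(log₁₀[0.000142 + 5.26e-05])² = 0.25/(-3.712)² = 0.01815.
Total minor-loss coefficient ΣK = 2·0.35 + 1·1.7 = 2.4.
ΔP = [f·L/D + ΣK]·(ρV²/2) = [0.01815·2.98/0.0801 + 2.4]·(1950·7.204²/2) = [0.6752 + 2.4]·5.06e+04 = 1.556e+05 Pa.
ΔP = 1.556e+05 Pa = 156 kPa.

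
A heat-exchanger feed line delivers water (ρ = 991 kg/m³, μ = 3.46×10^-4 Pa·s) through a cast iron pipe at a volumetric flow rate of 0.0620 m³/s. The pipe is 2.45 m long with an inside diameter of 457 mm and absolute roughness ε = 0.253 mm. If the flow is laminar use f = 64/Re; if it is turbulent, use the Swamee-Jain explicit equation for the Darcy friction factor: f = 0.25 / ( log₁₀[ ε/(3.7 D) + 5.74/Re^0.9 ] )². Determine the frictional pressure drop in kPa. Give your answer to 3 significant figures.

Cross-sectional area A = πD²/4 = π(0.457)²/4 = 0.164 m²; mean velocity V = Q/A = 0.062/0.164 = 0.378 m/s.
Reynolds number Re = ρVD/μ = 991 · 0.378 · 0.457 / 0.000346 = 4.947e+05.
Re > 4000 → turbulent. Relative roughness ε/D = 0.000253/0.457 = 0.000554. Swamee-Jain: f = 0.25/(log₁₀[0.000554/3.7 + 5.74/4.947e+05^0.9])² = 0.25/(log₁₀[0.00015 + 4.3e-05])² = 0.25/(-3.715)² = 0.01811.
Darcy-Weisbach: ΔP = f(L/D)(ρV²/2) = 0.01811·(2.45/0.457)·(991·0.378²/2) = 0.01811·5.361·70.79 = 6.874 Pa.
ΔP = 6.874 Pa = 0.00687 kPa.

ΔP ≈ 0.00687 kPa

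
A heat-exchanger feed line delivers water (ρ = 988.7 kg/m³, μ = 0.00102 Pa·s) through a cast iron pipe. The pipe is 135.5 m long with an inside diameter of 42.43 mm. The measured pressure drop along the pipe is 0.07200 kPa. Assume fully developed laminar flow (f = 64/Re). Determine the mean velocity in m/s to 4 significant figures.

For laminar flow, f = 64/Re with Re = ρVD/μ, so Darcy-Weisbach reduces to ΔP = 32μLV/D². Solving for V: V = ΔP·D²/(32μL) = 72·(0.04243)²/(32·0.00102·135.5) = 0.02931 m/s.
Check: Re = ρVD/μ = 988.7·0.02931·0.04243/0.00102 = 1205 < 2300, so the laminar assumption holds.

V ≈ 0.02931 m/s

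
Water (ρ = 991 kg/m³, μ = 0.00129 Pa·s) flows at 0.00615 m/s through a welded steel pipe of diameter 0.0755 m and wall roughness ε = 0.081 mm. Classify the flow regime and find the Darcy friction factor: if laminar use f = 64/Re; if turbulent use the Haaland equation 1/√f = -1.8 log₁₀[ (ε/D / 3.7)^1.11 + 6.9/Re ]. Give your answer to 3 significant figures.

Re = ρVD/μ = 991·0.00615·0.0755/0.00129 = 356.7.
Re < 2300 → laminar, so f = 64/Re = 0.1794 (roughness is irrelevant in laminar flow).

f ≈ 0.179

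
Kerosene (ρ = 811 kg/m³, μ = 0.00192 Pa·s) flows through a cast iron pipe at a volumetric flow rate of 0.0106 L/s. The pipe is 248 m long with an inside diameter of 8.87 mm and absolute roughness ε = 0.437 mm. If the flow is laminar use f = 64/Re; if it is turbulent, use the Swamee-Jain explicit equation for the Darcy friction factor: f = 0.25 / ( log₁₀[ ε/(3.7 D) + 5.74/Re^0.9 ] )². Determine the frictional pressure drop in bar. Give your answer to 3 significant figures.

Q = 0.0106 L/s = 0.0106/1000 = 1.06e-05 m³/s.
Cross-sectional area A = πD²/4 = π(0.00887)²/4 = 6.179e-05 m²; mean velocity V = Q/A = 1.06e-05/6.179e-05 = 0.1715 m/s.
Reynolds number Re = ρVD/μ = 811 · 0.1715 · 0.00887 / 0.00192 = 642.7.
Re < 2300 → laminar flow, so f = 64/Re = 64/642.7 = 0.09958 (the turbulent correlation is not needed).
Darcy-Weisbach: ΔP = f(L/D)(ρV²/2) = 0.09958·(248/0.00887)·(811·0.1715²/2) = 0.09958·2.796e+04·11.93 = 3.322e+04 Pa.
ΔP = 3.322e+04 Pa = 0.332 bar.

ΔP ≈ 0.332 bar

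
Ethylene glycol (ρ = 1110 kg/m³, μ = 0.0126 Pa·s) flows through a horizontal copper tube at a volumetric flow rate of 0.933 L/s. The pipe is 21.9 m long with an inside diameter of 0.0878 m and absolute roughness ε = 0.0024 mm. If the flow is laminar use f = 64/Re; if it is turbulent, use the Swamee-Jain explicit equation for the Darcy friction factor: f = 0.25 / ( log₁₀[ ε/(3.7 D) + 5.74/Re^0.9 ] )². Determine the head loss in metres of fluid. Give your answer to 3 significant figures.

Q = 0.933 L/s = 0.933/1000 = 0.000933 m³/s.
Cross-sectional area A = πD²/4 = π(0.0878)²/4 = 0.006055 m²; mean velocity V = Q/A = 0.000933/0.006055 = 0.1541 m/s.
Reynolds number Re = ρVD/μ = 1110 · 0.1541 · 0.0878 / 0.0126 = 1192.
Re < 2300 → laminar flow, so f = 64/Re = 64/1192 = 0.05369 (the turbulent correlation is not needed).
Darcy-Weisbach: ΔP = f(L/D)(ρV²/2) = 0.05369·(21.9/0.0878)·(1110·0.1541²/2) = 0.05369·249.4·13.18 = 176.5 Pa.
Head loss h_f = ΔP/(ρg) = 176.5/(1110·9.81) = 0.0162 m.

h_f ≈ 0.0162 m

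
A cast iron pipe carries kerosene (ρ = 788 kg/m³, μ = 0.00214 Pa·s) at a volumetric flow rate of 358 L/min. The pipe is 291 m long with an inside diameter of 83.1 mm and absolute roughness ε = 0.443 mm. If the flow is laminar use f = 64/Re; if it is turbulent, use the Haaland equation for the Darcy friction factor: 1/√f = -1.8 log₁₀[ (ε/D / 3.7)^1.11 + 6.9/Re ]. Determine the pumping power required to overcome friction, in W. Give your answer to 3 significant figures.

P ≈ 332 W

Q = 358 L/min = 358/60000 = 0.005967 m³/s.
Cross-sectional area A = πD²/4 = π(0.0831)²/4 = 0.005424 m²; mean velocity V = Q/A = 0.005967/0.005424 = 1.1 m/s.
Reynolds number Re = ρVD/μ = 788 · 1.1 · 0.0831 / 0.00214 = 3.366e+04.
Re > 4000 → turbulent. Relative roughness ε/D = 0.000443/0.0831 = 0.00533. Haaland: 1/√f = -1.8 log₁₀[(0.00533/3.7)^1.11 + 6.9/3.366e+04] = -1.8 log₁₀[0.000702 + 0.000205] = 5.477, so f = 0.03334.
Darcy-Weisbach: ΔP = f(L/D)(ρV²/2) = 0.03334·(291/0.0831)·(788·1.1²/2) = 0.03334·3502·476.8 = 5.567e+04 Pa.
Pumping power P = QΔP = 0.005967·5.567e+04 = 332.2 W = 332 W.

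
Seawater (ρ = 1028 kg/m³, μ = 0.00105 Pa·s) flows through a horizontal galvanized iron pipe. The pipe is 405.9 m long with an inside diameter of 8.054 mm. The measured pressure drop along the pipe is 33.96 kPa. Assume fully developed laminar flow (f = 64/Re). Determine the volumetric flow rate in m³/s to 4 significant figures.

For laminar flow, f = 64/Re with Re = ρVD/μ, so Darcy-Weisbach reduces to ΔP = 32μLV/D². Solving for V: V = ΔP·D²/(32μL) = 3.396e+04·(0.008054)²/(32·0.00105·405.9) = 0.1615 m/s.
Check: Re = ρVD/μ = 1028·0.1615·0.008054/0.00105 = 1274 < 2300, so the laminar assumption holds.
Q = V·A = 0.1615·(π/4·0.008054²) = 8.229e-06 m³/s = 8.229×10^-6 m³/s.

Q ≈ 8.229×10^-6 m³/s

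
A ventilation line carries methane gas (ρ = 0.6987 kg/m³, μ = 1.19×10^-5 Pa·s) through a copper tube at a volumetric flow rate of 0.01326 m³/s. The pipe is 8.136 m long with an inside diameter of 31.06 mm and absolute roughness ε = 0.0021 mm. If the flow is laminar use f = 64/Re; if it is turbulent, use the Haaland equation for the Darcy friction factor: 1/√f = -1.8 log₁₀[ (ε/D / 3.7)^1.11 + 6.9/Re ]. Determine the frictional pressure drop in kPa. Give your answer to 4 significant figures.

ΔP ≈ 0.6478 kPa

Cross-sectional area A = πD²/4 = π(0.03106)²/4 = 0.0007577 m²; mean velocity V = Q/A = 0.01326/0.0007577 = 17.5 m/s.
Reynolds number Re = ρVD/μ = 0.6987 · 17.5 · 0.03106 / 1.19e-05 = 3.192e+04.
Re > 4000 → turbulent. Relative roughness ε/D = 2.1e-06/0.03106 = 6.76e-05. Haaland: 1/√f = -1.8 log₁₀[(6.76e-05/3.7)^1.11 + 6.9/3.192e+04] = -1.8 log₁₀[5.5e-06 + 0.000216] = 6.578, so f = 0.02311.
Darcy-Weisbach: ΔP = f(L/D)(ρV²/2) = 0.02311·(8.136/0.03106)·(0.6987·17.5²/2) = 0.02311·261.9·107 = 647.8 Pa.
ΔP = 647.8 Pa = 0.6478 kPa.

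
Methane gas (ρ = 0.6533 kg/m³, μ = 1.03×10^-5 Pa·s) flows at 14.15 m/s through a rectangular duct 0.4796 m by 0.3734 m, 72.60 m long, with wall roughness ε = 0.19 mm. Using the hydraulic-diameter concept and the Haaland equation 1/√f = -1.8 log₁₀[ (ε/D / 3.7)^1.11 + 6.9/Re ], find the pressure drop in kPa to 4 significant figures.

Hydraulic diameter D_h = 4A/P = 4·(0.4796·0.3734)/(2·(0.4796+0.3734)) = 0.7163/1.706 = 0.4199 m.
Re = ρVD_h/μ = 0.6533·14.15·0.4199/1.03e-05 = 3.768e+05.
ε/D_h = 0.00019/0.4199 = 0.000453; Haaland gives 1/√f = -1.8 log₁₀[4.54e-05+1.83e-05] = 7.552, so f = 0.01753.
ΔP = f(L/D_h)(ρV²/2) = 0.01753·72.6/0.4199·65.4 = 198.3 Pa.
ΔP = 0.1983 kPa.

ΔP ≈ 0.1983 kPa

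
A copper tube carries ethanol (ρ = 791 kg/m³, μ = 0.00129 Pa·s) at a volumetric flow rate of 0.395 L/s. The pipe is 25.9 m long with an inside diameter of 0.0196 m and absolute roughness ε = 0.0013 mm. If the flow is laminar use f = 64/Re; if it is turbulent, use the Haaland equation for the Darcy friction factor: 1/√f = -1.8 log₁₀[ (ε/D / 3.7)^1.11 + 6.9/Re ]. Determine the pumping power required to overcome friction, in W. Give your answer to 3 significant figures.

Q = 0.395 L/s = 0.395/1000 = 0.000395 m³/s.
Cross-sectional area A = πD²/4 = π(0.0196)²/4 = 0.0003017 m²; mean velocity V = Q/A = 0.000395/0.0003017 = 1.309 m/s.
Reynolds number Re = ρVD/μ = 791 · 1.309 · 0.0196 / 0.00129 = 1.573e+04.
Re > 4000 → turbulent. Relative roughness ε/D = 1.3e-06/0.0196 = 6.63e-05. Haaland: 1/√f = -1.8 log₁₀[(6.63e-05/3.7)^1.11 + 6.9/1.573e+04] = -1.8 log₁₀[5.39e-06 + 0.000439] = 6.035, so f = 0.02746.
Darcy-Weisbach: ΔP = f(L/D)(ρV²/2) = 0.02746·(25.9/0.0196)·(791·1.309²/2) = 0.02746·1321·677.9 = 2.46e+04 Pa.
Pumping power P = QΔP = 0.000395·2.46e+04 = 9.715 W = 9.72 W.

P ≈ 9.72 W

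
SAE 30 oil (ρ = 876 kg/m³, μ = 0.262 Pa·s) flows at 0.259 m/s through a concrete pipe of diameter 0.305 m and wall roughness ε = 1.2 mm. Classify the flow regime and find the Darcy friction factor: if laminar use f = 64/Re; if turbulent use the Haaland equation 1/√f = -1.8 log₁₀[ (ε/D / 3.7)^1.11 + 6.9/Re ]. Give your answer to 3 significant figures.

f ≈ 0.242

Re = ρVD/μ = 876·0.259·0.305/0.262 = 264.1.
Re < 2300 → laminar, so f = 64/Re = 0.2423 (roughness is irrelevant in laminar flow).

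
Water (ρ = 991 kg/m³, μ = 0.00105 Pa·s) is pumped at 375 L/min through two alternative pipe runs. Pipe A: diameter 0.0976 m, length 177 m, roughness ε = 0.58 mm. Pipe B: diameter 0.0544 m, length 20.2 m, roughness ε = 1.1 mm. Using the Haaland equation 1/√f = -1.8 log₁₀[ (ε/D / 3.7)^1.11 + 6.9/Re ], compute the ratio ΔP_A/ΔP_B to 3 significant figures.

Pipe A: V = Q/A = 0.00625/0.007482 = 0.8354 m/s; Re = 7.695e+04; ε/D = 0.00594; Haaland → f = 0.03307; ΔP_A = f(L/D)(ρV²/2) = 2.074e+04 Pa.
Pipe B: V = Q/A = 0.00625/0.002324 = 2.689 m/s; Re = 1.381e+05; ε/D = 0.0202; Haaland → f = 0.04921; ΔP_B = f(L/D)(ρV²/2) = 6.547e+04 Pa.
ΔP_A/ΔP_B = 2.074e+04/6.547e+04 = 0.317.

ΔP_A/ΔP_B ≈ 0.317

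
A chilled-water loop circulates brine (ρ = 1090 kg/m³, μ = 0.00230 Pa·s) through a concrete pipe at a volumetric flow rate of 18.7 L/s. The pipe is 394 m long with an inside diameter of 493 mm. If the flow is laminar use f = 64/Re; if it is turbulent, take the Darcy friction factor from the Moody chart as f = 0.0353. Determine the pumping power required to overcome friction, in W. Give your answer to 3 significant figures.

P ≈ 2.76 W

Q = 18.7 L/s = 18.7/1000 = 0.0187 m³/s.
Cross-sectional area A = πD²/4 = π(0.493)²/4 = 0.1909 m²; mean velocity V = Q/A = 0.0187/0.1909 = 0.09796 m/s.
Reynolds number Re = ρVD/μ = 1090 · 0.09796 · 0.493 / 0.0023 = 2.289e+04.
Re > 4000 → turbulent; use the Moody-chart value f = 0.0353.
Darcy-Weisbach: ΔP = f(L/D)(ρV²/2) = 0.0353·(394/0.493)·(1090·0.09796²/2) = 0.0353·799.2·5.23 = 147.5 Pa.
Pumping power P = QΔP = 0.0187·147.5 = 2.759 W = 2.76 W.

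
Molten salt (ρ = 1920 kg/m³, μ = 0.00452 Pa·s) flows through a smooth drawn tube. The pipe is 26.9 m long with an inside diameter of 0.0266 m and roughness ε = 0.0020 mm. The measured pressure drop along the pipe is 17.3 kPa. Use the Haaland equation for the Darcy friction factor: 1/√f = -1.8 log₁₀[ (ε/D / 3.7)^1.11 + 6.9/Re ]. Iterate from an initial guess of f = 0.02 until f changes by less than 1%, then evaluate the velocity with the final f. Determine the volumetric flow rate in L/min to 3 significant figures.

Rearranging Darcy-Weisbach: V = √(2·ΔP·D/(f·L·ρ)). With ε/D = 2e-06/0.0266 = 7.52e-05, iterate starting from f = 0.02:
  f = 0.02 → V = √(2·1.73e+04·0.0266/(0.02·26.9·1920)) = 0.9439 m/s; Re = ρVD/μ = 1.067e+04; f → 0.03043
  f = 0.03043 → V = 0.7653 m/s; Re = 8647; f → 0.03223
  f = 0.03223 → V = 0.7436 m/s; Re = 8402; f → 0.03249
Converged (Δf/f < 1%). With the final f = 0.03249: V = √(2·1.73e+04·0.0266/(0.03249·26.9·1920)) = 0.7406 m/s.
Q = V·A = 0.7406·(π/4·0.0266²) = 0.0004116 m³/s = 24.7 L/min.

Q ≈ 24.7 L/min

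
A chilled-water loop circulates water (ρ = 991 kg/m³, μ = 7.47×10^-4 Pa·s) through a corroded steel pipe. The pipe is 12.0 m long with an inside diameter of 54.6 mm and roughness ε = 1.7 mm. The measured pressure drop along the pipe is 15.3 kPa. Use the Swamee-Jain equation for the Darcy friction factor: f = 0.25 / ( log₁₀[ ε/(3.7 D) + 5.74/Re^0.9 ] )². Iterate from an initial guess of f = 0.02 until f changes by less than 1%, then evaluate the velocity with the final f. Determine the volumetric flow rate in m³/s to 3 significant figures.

Rearranging Darcy-Weisbach: V = √(2·ΔP·D/(f·L·ρ)). With ε/D = 0.0017/0.0546 = 0.0311, iterate starting from f = 0.02:
  f = 0.02 → V = √(2·1.53e+04·0.0546/(0.02·12·991)) = 2.65 m/s; Re = ρVD/μ = 1.92e+05; f → 0.05836
  f = 0.05836 → V = 1.552 m/s; Re = 1.124e+05; f → 0.05854
Converged (Δf/f < 1%). With the final f = 0.05854: V = √(2·1.53e+04·0.0546/(0.05854·12·991)) = 1.549 m/s.
Q = V·A = 1.549·(π/4·0.0546²) = 0.003627 m³/s = 0.00363 m³/s.

Q ≈ 0.00363 m³/s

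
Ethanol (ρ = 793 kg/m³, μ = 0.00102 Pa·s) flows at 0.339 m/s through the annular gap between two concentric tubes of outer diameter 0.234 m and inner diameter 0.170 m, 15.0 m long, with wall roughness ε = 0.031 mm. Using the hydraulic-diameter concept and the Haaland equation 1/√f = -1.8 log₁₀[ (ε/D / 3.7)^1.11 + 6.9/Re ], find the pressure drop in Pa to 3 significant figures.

Hydraulic diameter D_h = 4A/P = D_o - D_i = 0.234 - 0.17 = 0.064 m.
Re = ρVD_h/μ = 793·0.339·0.064/0.00102 = 1.687e+04.
ε/D_h = 3.1e-05/0.064 = 0.000484; Haaland gives 1/√f = -1.8 log₁₀[4.9e-05+0.000409] = 6.01, so f = 0.02768.
ΔP = f(L/D_h)(ρV²/2) = 0.02768·15/0.064·45.57 = 295.6 Pa.

ΔP ≈ 296 Pa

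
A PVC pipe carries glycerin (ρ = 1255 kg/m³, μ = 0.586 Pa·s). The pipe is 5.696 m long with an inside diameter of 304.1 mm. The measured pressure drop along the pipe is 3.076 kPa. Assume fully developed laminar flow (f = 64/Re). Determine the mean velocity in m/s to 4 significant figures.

V ≈ 2.663 m/s

For laminar flow, f = 64/Re with Re = ρVD/μ, so Darcy-Weisbach reduces to ΔP = 32μLV/D². Solving for V: V = ΔP·D²/(32μL) = 3076·(0.3041)²/(32·0.586·5.696) = 2.663 m/s.
Check: Re = ρVD/μ = 1255·2.663·0.3041/0.586 = 1734 < 2300, so the laminar assumption holds.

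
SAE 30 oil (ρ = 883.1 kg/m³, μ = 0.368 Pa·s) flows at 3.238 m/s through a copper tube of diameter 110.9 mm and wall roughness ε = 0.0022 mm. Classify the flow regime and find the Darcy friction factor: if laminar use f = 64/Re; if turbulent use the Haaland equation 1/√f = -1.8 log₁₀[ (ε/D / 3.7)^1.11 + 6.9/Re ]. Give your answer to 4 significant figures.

f ≈ 0.07427

Re = ρVD/μ = 883.1·3.238·0.1109/0.368 = 861.7.
Re < 2300 → laminar, so f = 64/Re = 0.07427 (roughness is irrelevant in laminar flow).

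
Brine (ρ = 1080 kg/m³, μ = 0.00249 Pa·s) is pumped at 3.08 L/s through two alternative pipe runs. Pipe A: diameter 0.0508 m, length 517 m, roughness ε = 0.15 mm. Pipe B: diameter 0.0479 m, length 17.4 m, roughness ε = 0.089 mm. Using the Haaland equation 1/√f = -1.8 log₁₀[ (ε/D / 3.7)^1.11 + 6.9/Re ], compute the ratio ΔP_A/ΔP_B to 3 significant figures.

Pipe A: V = Q/A = 0.00308/0.002027 = 1.52 m/s; Re = 3.348e+04; ε/D = 0.00295; Haaland → f = 0.02933; ΔP_A = f(L/D)(ρV²/2) = 3.722e+05 Pa.
Pipe B: V = Q/A = 0.00308/0.001802 = 1.709 m/s; Re = 3.551e+04; ε/D = 0.00186; Haaland → f = 0.02694; ΔP_B = f(L/D)(ρV²/2) = 1.544e+04 Pa.
ΔP_A/ΔP_B = 3.722e+05/1.544e+04 = 24.1.

ΔP_A/ΔP_B ≈ 24.1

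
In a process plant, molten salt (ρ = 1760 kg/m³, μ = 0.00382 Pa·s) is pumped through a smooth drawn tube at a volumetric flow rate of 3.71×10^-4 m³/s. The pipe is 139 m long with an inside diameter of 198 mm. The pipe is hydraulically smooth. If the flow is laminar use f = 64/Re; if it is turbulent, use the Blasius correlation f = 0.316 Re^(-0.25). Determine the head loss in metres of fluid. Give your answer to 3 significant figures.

h_f ≈ 3.02×10^-4 m

Cross-sectional area A = πD²/4 = π(0.198)²/4 = 0.03079 m²; mean velocity V = Q/A = 0.000371/0.03079 = 0.01205 m/s.
Reynolds number Re = ρVD/μ = 1760 · 0.01205 · 0.198 / 0.00382 = 1099.
Re < 2300 → laminar flow, so f = 64/Re = 64/1099 = 0.05823 (the turbulent correlation is not needed).
Darcy-Weisbach: ΔP = f(L/D)(ρV²/2) = 0.05823·(139/0.198)·(1760·0.01205²/2) = 0.05823·702·0.1278 = 5.222 Pa.
Head loss h_f = ΔP/(ρg) = 5.222/(1760·9.81) = 3.02×10^-4 m.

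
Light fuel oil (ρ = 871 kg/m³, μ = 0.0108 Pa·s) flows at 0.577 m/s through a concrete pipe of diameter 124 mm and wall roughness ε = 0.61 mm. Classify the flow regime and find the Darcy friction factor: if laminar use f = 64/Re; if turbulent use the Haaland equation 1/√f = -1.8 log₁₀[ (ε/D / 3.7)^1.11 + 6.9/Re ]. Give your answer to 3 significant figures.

Re = ρVD/μ = 871·0.577·0.124/0.0108 = 5770.
Re > 4000 → turbulent. ε/D = 0.00061/0.124 = 0.00492; Haaland: 1/√f = -1.8 log₁₀[0.000642 + 0.0012] = 4.924, so f = 0.04124.

f ≈ 0.0412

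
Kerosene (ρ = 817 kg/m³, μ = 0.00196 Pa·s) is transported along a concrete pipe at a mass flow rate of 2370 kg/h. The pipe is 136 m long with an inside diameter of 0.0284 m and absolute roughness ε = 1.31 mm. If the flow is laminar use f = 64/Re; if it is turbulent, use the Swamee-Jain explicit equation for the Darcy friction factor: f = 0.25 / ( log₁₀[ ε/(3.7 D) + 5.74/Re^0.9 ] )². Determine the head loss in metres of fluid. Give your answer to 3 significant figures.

ṁ = 2370 kg/h = 2370/3600 = 0.6583 kg/s.
A = πD²/4 = π(0.0284)²/4 = 0.0006335 m²; mean velocity V = ṁ/(ρA) = 0.6583/(817 · 0.0006335) = 1.272 m/s.
Reynolds number Re = ρVD/μ = 817 · 1.272 · 0.0284 / 0.00196 = 1.506e+04.
Re > 4000 → turbulent. Relative roughness ε/D = 0.00131/0.0284 = 0.0461. Swamee-Jain: f = 0.25/(log₁₀[0.0461/3.7 + 5.74/1.506e+04^0.9])² = 0.25/(log₁₀[0.0125 + 0.000997])² = 0.25/(-1.871)² = 0.07143.
Darcy-Weisbach: ΔP = f(L/D)(ρV²/2) = 0.07143·(136/0.0284)·(817·1.272²/2) = 0.07143·4789·661 = 2.261e+05 Pa.
Head loss h_f = ΔP/(ρg) = 2.261e+05/(817·9.81) = 28.2 m.

h_f ≈ 28.2 m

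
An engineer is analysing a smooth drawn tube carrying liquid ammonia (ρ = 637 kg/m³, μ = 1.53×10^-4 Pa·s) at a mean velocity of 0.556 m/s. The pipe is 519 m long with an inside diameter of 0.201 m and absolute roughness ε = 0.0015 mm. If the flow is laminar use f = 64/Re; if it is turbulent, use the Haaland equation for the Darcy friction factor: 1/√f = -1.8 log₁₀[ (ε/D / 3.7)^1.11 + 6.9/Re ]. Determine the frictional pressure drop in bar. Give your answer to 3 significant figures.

ΔP ≈ 0.0338 bar

Reynolds number Re = ρVD/μ = 637 · 0.556 · 0.201 / 0.000153 = 4.653e+05.
Re > 4000 → turbulent. Relative roughness ε/D = 1.5e-06/0.201 = 7.46e-06. Haaland: 1/√f = -1.8 log₁₀[(7.46e-06/3.7)^1.11 + 6.9/4.653e+05] = -1.8 log₁₀[4.77e-07 + 1.48e-05] = 8.667, so f = 0.01331.
Darcy-Weisbach: ΔP = f(L/D)(ρV²/2) = 0.01331·(519/0.201)·(637·0.556²/2) = 0.01331·2582·98.46 = 3384 Pa.
ΔP = 3384 Pa = 0.0338 bar.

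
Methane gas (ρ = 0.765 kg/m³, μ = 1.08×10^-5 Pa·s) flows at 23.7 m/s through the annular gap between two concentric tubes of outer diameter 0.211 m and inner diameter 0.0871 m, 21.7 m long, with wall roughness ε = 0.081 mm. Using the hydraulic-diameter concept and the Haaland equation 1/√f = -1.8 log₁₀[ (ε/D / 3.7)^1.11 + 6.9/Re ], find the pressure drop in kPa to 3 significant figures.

Hydraulic diameter D_h = 4A/P = D_o - D_i = 0.211 - 0.0871 = 0.1239 m.
Re = ρVD_h/μ = 0.765·23.7·0.1239/1.08e-05 = 2.08e+05.
ε/D_h = 8.1e-05/0.1239 = 0.000654; Haaland gives 1/√f = -1.8 log₁₀[6.83e-05+3.32e-05] = 7.189, so f = 0.01935.
ΔP = f(L/D_h)(ρV²/2) = 0.01935·21.7/0.1239·214.8 = 728.2 Pa.
ΔP = 0.728 kPa.

ΔP ≈ 0.728 kPa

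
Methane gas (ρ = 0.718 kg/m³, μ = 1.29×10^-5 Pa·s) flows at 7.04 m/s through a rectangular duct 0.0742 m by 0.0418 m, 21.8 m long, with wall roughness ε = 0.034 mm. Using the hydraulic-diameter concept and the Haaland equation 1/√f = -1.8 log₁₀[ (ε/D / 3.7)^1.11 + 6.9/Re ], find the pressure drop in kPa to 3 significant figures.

Hydraulic diameter D_h = 4A/P = 4·(0.0742·0.0418)/(2·(0.0742+0.0418)) = 0.01241/0.232 = 0.05348 m.
Re = ρVD_h/μ = 0.718·7.04·0.05348/1.29e-05 = 2.095e+04.
ε/D_h = 3.4e-05/0.05348 = 0.000636; Haaland gives 1/√f = -1.8 log₁₀[6.62e-05+0.000329] = 6.125, so f = 0.02665.
ΔP = f(L/D_h)(ρV²/2) = 0.02665·21.8/0.05348·17.79 = 193.3 Pa.
ΔP = 0.193 kPa.

ΔP ≈ 0.193 kPa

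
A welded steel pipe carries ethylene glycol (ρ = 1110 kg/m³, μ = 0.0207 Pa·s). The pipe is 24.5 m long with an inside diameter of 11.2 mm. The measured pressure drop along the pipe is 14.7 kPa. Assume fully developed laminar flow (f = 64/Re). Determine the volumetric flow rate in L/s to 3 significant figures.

Q ≈ 0.0112 L/s

For laminar flow, f = 64/Re with Re = ρVD/μ, so Darcy-Weisbach reduces to ΔP = 32μLV/D². Solving for V: V = ΔP·D²/(32μL) = 1.47e+04·(0.0112)²/(32·0.0207·24.5) = 0.1136 m/s.
Check: Re = ρVD/μ = 1110·0.1136·0.0112/0.0207 = 68.24 < 2300, so the laminar assumption holds.
Q = V·A = 0.1136·(π/4·0.0112²) = 1.119e-05 m³/s = 0.0112 L/s.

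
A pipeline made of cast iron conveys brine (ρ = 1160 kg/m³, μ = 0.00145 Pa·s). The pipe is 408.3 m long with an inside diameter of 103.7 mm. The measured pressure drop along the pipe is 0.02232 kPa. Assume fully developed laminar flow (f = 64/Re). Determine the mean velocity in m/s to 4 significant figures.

V ≈ 0.01267 m/s

For laminar flow, f = 64/Re with Re = ρVD/μ, so Darcy-Weisbach reduces to ΔP = 32μLV/D². Solving for V: V = ΔP·D²/(32μL) = 22.32·(0.1037)²/(32·0.00145·408.3) = 0.01267 m/s.
Check: Re = ρVD/μ = 1160·0.01267·0.1037/0.00145 = 1051 < 2300, so the laminar assumption holds.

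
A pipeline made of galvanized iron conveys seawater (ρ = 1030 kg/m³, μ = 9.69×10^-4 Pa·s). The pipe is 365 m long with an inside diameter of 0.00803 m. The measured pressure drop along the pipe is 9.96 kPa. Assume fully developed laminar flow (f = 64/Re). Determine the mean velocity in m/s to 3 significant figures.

For laminar flow, f = 64/Re with Re = ρVD/μ, so Darcy-Weisbach reduces to ΔP = 32μLV/D². Solving for V: V = ΔP·D²/(32μL) = 9960·(0.00803)²/(32·0.000969·365) = 0.05674 m/s.
Check: Re = ρVD/μ = 1030·0.05674·0.00803/0.000969 = 484.3 < 2300, so the laminar assumption holds.

V ≈ 0.0567 m/s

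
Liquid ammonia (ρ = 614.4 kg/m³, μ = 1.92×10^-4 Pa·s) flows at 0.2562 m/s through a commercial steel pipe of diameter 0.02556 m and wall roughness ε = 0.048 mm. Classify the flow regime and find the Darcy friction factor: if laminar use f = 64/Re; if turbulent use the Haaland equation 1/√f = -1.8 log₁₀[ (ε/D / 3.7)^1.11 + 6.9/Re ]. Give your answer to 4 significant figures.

Re = ρVD/μ = 614.4·0.2562·0.02556/0.000192 = 2.096e+04.
Re > 4000 → turbulent. ε/D = 4.8e-05/0.02556 = 0.00188; Haaland: 1/√f = -1.8 log₁₀[0.00022 + 0.000329] = 5.868, so f = 0.02904.

f ≈ 0.02904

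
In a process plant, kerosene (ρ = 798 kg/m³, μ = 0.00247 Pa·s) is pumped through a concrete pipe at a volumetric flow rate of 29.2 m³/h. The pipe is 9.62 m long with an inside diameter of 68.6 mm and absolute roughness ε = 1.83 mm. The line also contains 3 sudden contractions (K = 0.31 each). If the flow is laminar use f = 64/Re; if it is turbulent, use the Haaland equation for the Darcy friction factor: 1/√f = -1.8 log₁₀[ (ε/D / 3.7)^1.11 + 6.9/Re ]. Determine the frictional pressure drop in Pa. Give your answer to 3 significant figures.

Q = 29.2 m³/h = 29.2/3600 = 0.008111 m³/s.
Cross-sectional area A = πD²/4 = π(0.0686)²/4 = 0.003696 m²; mean velocity V = Q/A = 0.008111/0.003696 = 2.195 m/s.
Reynolds number Re = ρVD/μ = 798 · 2.195 · 0.0686 / 0.00247 = 4.864e+04.
Re > 4000 → turbulent. Relative roughness ε/D = 0.00183/0.0686 = 0.0267. Haaland: 1/√f = -1.8 log₁₀[(0.0267/3.7)^1.11 + 6.9/4.864e+04] = -1.8 log₁₀[0.00419 + 0.000142] = 4.254, so f = 0.05526.
Total minor-loss coefficient ΣK = 3·0.31 = 0.93.
ΔP = [f·L/D + ΣK]·(ρV²/2) = [0.05526·9.62/0.0686 + 0.93]·(798·2.195²/2) = [7.75 + 0.93]·1922 = 1.668e+04 Pa.

ΔP ≈ 16700 Pa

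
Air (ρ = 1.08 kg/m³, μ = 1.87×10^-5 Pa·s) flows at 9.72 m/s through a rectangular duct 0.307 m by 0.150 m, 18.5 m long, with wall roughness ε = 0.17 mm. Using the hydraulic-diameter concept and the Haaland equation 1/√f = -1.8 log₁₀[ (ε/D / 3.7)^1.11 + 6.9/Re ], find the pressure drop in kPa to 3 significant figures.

ΔP ≈ 0.0991 kPa

Hydraulic diameter D_h = 4A/P = 4·(0.307·0.15)/(2·(0.307+0.15)) = 0.1842/0.914 = 0.2015 m.
Re = ρVD_h/μ = 1.08·9.72·0.2015/1.87e-05 = 1.131e+05.
ε/D_h = 0.00017/0.2015 = 0.000844; Haaland gives 1/√f = -1.8 log₁₀[9.06e-05+6.1e-05] = 6.875, so f = 0.02116.
ΔP = f(L/D_h)(ρV²/2) = 0.02116·18.5/0.2015·51.02 = 99.1 Pa.
ΔP = 0.0991 kPa.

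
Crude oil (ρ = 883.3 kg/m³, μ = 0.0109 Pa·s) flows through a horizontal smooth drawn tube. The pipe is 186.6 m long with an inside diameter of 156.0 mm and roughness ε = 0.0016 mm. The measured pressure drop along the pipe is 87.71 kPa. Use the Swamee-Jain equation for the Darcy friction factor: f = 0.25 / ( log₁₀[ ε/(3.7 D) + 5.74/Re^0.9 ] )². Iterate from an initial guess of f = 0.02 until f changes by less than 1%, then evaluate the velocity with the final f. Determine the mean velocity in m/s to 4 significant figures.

V ≈ 2.705 m/s

Rearranging Darcy-Weisbach: V = √(2·ΔP·D/(f·L·ρ)). With ε/D = 1.6e-06/0.156 = 1.03e-05, iterate starting from f = 0.02:
  f = 0.02 → V = √(2·8.771e+04·0.156/(0.02·186.6·883.3)) = 2.881 m/s; Re = ρVD/μ = 3.642e+04; f → 0.02236
  f = 0.02236 → V = 2.725 m/s; Re = 3.445e+04; f → 0.02265
  f = 0.02265 → V = 2.707 m/s; Re = 3.422e+04; f → 0.02269
Converged (Δf/f < 1%). With the final f = 0.02269: V = √(2·8.771e+04·0.156/(0.02269·186.6·883.3)) = 2.705 m/s.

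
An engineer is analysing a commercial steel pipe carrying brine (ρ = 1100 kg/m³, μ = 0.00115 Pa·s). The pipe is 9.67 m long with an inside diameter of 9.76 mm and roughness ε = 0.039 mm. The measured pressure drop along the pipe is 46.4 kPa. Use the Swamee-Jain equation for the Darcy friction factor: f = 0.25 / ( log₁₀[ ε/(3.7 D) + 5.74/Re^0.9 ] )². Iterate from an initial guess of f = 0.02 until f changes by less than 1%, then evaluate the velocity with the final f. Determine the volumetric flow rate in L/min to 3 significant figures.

Q ≈ 7.01 L/min

Rearranging Darcy-Weisbach: V = √(2·ΔP·D/(f·L·ρ)). With ε/D = 3.9e-05/0.00976 = 0.004, iterate starting from f = 0.02:
  f = 0.02 → V = √(2·4.64e+04·0.00976/(0.02·9.67·1100)) = 2.063 m/s; Re = ρVD/μ = 1.926e+04; f → 0.03364
  f = 0.03364 → V = 1.591 m/s; Re = 1.485e+04; f → 0.03481
  f = 0.03481 → V = 1.564 m/s; Re = 1.46e+04; f → 0.03489
Converged (Δf/f < 1%). With the final f = 0.03489: V = √(2·4.64e+04·0.00976/(0.03489·9.67·1100)) = 1.562 m/s.
Q = V·A = 1.562·(π/4·0.00976²) = 0.0001169 m³/s = 7.01 L/min.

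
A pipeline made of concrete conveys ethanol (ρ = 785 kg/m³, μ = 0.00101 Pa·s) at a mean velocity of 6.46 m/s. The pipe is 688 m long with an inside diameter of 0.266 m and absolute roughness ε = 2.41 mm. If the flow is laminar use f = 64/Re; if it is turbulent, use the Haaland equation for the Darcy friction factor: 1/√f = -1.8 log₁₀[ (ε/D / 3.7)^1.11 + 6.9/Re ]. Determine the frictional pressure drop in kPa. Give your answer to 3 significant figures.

Reynolds number Re = ρVD/μ = 785 · 6.46 · 0.266 / 0.00101 = 1.336e+06.
Re > 4000 → turbulent. Relative roughness ε/D = 0.00241/0.266 = 0.00906. Haaland: 1/√f = -1.8 log₁₀[(0.00906/3.7)^1.11 + 6.9/1.336e+06] = -1.8 log₁₀[0.00126 + 5.17e-06] = 5.214, so f = 0.03679.
Darcy-Weisbach: ΔP = f(L/D)(ρV²/2) = 0.03679·(688/0.266)·(785·6.46²/2) = 0.03679·2586·1.638e+04 = 1.559e+06 Pa.
ΔP = 1.559e+06 Pa = 1560 kPa.

ΔP ≈ 1560 kPa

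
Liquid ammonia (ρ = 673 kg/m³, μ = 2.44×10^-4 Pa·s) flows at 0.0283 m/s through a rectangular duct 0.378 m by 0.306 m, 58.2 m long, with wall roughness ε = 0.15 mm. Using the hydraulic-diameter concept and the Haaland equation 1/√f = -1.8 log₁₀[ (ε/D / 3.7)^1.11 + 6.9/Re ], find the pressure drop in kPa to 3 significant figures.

ΔP ≈ 0.00116 kPa

Hydraulic diameter D_h = 4A/P = 4·(0.378·0.306)/(2·(0.378+0.306)) = 0.4627/1.368 = 0.3382 m.
Re = ρVD_h/μ = 673·0.0283·0.3382/0.000244 = 2.64e+04.
ε/D_h = 0.00015/0.3382 = 0.000444; Haaland gives 1/√f = -1.8 log₁₀[4.44e-05+0.000261] = 6.326, so f = 0.02499.
ΔP = f(L/D_h)(ρV²/2) = 0.02499·58.2/0.3382·0.2695 = 1.159 Pa.
ΔP = 0.00116 kPa.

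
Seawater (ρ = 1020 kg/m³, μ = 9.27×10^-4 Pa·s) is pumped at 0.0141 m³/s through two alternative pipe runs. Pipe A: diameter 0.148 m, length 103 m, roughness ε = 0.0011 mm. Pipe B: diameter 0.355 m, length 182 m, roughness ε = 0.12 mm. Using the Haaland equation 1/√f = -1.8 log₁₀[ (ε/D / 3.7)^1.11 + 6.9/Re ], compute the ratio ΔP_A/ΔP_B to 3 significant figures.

ΔP_A/ΔP_B ≈ 35.5

Pipe A: V = Q/A = 0.0141/0.0172 = 0.8196 m/s; Re = 1.335e+05; ε/D = 7.43e-06; Haaland → f = 0.01683; ΔP_A = f(L/D)(ρV²/2) = 4012 Pa.
Pipe B: V = Q/A = 0.0141/0.09898 = 0.1425 m/s; Re = 5.564e+04; ε/D = 0.000338; Haaland → f = 0.02132; ΔP_B = f(L/D)(ρV²/2) = 113.1 Pa.
ΔP_A/ΔP_B = 4012/113.1 = 35.5.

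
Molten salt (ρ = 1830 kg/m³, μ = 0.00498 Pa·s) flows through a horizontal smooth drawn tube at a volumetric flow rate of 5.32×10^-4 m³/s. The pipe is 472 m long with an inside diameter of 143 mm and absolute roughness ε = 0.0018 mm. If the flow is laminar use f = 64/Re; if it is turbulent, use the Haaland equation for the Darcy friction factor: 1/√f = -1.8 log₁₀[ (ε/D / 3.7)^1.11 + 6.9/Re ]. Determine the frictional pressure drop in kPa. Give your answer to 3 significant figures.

Cross-sectional area A = πD²/4 = π(0.143)²/4 = 0.01606 m²; mean velocity V = Q/A = 0.000532/0.01606 = 0.03312 m/s.
Reynolds number Re = ρVD/μ = 1830 · 0.03312 · 0.143 / 0.00498 = 1741.
Re < 2300 → laminar flow, so f = 64/Re = 64/1741 = 0.03677 (the turbulent correlation is not needed).
Darcy-Weisbach: ΔP = f(L/D)(ρV²/2) = 0.03677·(472/0.143)·(1830·0.03312²/2) = 0.03677·3301·1.004 = 121.8 Pa.
ΔP = 121.8 Pa = 0.122 kPa.

ΔP ≈ 0.122 kPa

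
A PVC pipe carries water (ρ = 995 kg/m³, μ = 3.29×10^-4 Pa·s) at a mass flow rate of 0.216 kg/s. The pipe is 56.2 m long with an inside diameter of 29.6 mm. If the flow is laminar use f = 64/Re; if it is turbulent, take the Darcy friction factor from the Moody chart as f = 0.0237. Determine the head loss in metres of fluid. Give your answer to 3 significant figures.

h_f ≈ 0.228 m

A = πD²/4 = π(0.0296)²/4 = 0.0006881 m²; mean velocity V = ṁ/(ρA) = 0.216/(995 · 0.0006881) = 0.3155 m/s.
Reynolds number Re = ρVD/μ = 995 · 0.3155 · 0.0296 / 0.000329 = 2.824e+04.
Re > 4000 → turbulent; use the Moody-chart value f = 0.0237.
Darcy-Weisbach: ΔP = f(L/D)(ρV²/2) = 0.0237·(56.2/0.0296)·(995·0.3155²/2) = 0.0237·1899·49.51 = 2228 Pa.
Head loss h_f = ΔP/(ρg) = 2228/(995·9.81) = 0.228 m.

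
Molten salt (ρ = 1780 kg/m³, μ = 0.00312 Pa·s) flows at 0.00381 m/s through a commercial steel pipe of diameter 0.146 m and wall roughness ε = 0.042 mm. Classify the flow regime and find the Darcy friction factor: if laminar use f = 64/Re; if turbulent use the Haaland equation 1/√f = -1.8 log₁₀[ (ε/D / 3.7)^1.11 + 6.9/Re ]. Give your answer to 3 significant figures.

f ≈ 0.202

Re = ρVD/μ = 1780·0.00381·0.146/0.00312 = 317.4.
Re < 2300 → laminar, so f = 64/Re = 0.2017 (roughness is irrelevant in laminar flow).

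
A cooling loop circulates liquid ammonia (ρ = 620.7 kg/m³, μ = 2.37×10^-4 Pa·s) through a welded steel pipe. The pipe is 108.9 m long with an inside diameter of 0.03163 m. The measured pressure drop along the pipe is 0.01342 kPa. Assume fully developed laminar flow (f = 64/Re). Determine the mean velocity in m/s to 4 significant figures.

For laminar flow, f = 64/Re with Re = ρVD/μ, so Darcy-Weisbach reduces to ΔP = 32μLV/D². Solving for V: V = ΔP·D²/(32μL) = 13.42·(0.03163)²/(32·0.000237·108.9) = 0.01626 m/s.
Check: Re = ρVD/μ = 620.7·0.01626·0.03163/0.000237 = 1347 < 2300, so the laminar assumption holds.

V ≈ 0.01626 m/s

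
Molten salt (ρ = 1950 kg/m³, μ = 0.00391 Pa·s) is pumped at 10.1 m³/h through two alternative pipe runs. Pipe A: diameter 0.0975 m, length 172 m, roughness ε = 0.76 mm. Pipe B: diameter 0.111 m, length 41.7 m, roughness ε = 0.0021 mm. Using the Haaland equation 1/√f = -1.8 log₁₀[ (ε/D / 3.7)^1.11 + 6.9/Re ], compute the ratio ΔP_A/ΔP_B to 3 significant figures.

ΔP_A/ΔP_B ≈ 11.1

Pipe A: V = Q/A = 0.002806/0.007466 = 0.3758 m/s; Re = 1.827e+04; ε/D = 0.00779; Haaland → f = 0.03828; ΔP_A = f(L/D)(ρV²/2) = 9297 Pa.
Pipe B: V = Q/A = 0.002806/0.009677 = 0.2899 m/s; Re = 1.605e+04; ε/D = 1.89e-05; Haaland → f = 0.02725; ΔP_B = f(L/D)(ρV²/2) = 839.1 Pa.
ΔP_A/ΔP_B = 9297/839.1 = 11.1.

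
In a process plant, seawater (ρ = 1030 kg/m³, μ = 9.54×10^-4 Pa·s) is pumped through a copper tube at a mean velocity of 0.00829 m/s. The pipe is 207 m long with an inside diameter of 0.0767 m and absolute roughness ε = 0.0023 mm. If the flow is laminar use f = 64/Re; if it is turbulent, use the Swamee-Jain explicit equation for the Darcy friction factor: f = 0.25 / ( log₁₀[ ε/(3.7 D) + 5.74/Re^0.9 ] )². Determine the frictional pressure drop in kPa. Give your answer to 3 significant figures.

ΔP ≈ 0.00890 kPa

Reynolds number Re = ρVD/μ = 1030 · 0.00829 · 0.0767 / 0.000954 = 686.5.
Re < 2300 → laminar flow, so f = 64/Re = 64/686.5 = 0.09323 (the turbulent correlation is not needed).
Darcy-Weisbach: ΔP = f(L/D)(ρV²/2) = 0.09323·(207/0.0767)·(1030·0.00829²/2) = 0.09323·2699·0.03539 = 8.905 Pa.
ΔP = 8.905 Pa = 0.00890 kPa.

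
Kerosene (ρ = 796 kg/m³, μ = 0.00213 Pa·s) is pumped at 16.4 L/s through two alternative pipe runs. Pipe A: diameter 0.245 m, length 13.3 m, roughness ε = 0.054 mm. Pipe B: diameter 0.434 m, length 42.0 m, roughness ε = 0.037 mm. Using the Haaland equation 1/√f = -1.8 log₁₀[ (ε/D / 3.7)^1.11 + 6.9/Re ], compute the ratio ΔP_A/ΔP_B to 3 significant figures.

Pipe A: V = Q/A = 0.0164/0.04714 = 0.3479 m/s; Re = 3.185e+04; ε/D = 0.00022; Haaland → f = 0.02349; ΔP_A = f(L/D)(ρV²/2) = 61.41 Pa.
Pipe B: V = Q/A = 0.0164/0.1479 = 0.1109 m/s; Re = 1.798e+04; ε/D = 8.53e-05; Haaland → f = 0.02657; ΔP_B = f(L/D)(ρV²/2) = 12.58 Pa.
ΔP_A/ΔP_B = 61.41/12.58 = 4.88.

ΔP_A/ΔP_B ≈ 4.88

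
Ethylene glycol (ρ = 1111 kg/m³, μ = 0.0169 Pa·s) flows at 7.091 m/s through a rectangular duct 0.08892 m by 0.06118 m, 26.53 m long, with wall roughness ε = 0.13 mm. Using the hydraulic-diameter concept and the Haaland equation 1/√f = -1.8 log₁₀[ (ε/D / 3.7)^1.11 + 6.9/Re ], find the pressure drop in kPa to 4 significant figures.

Hydraulic diameter D_h = 4A/P = 4·(0.08892·0.06118)/(2·(0.08892+0.06118)) = 0.02176/0.3002 = 0.07249 m.
Re = ρVD_h/μ = 1111·7.091·0.07249/0.0169 = 3.379e+04.
ε/D_h = 0.00013/0.07249 = 0.00179; Haaland gives 1/√f = -1.8 log₁₀[0.000209+0.000204] = 6.09, so f = 0.02696.
ΔP = f(L/D_h)(ρV²/2) = 0.02696·26.53/0.07249·2.793e+04 = 2.756e+05 Pa.
ΔP = 275.6 kPa.

ΔP ≈ 275.6 kPa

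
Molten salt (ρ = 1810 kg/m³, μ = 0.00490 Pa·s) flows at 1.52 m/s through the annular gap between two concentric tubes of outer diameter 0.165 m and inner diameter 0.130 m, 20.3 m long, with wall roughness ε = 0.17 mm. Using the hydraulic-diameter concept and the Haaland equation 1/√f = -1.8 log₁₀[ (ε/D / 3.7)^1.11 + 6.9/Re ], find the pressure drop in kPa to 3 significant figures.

ΔP ≈ 41.4 kPa

Hydraulic diameter D_h = 4A/P = D_o - D_i = 0.165 - 0.13 = 0.035 m.
Re = ρVD_h/μ = 1810·1.52·0.035/0.0049 = 1.965e+04.
ε/D_h = 0.00017/0.035 = 0.00486; Haaland gives 1/√f = -1.8 log₁₀[0.000633+0.000351] = 5.413, so f = 0.03413.
ΔP = f(L/D_h)(ρV²/2) = 0.03413·20.3/0.035·2091 = 4.139e+04 Pa.
ΔP = 41.4 kPa.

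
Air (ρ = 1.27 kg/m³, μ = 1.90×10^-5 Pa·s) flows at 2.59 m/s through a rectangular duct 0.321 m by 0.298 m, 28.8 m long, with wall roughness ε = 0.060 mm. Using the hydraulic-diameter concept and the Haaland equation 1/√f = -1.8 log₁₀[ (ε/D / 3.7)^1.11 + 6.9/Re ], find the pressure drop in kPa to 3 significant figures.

ΔP ≈ 0.00834 kPa

Hydraulic diameter D_h = 4A/P = 4·(0.321·0.298)/(2·(0.321+0.298)) = 0.3826/1.238 = 0.3091 m.
Re = ρVD_h/μ = 1.27·2.59·0.3091/1.9e-05 = 5.351e+04.
ε/D_h = 6e-05/0.3091 = 0.000194; Haaland gives 1/√f = -1.8 log₁₀[1.77e-05+0.000129] = 6.9, so f = 0.021.
ΔP = f(L/D_h)(ρV²/2) = 0.021·28.8/0.3091·4.26 = 8.336 Pa.
ΔP = 0.00834 kPa.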